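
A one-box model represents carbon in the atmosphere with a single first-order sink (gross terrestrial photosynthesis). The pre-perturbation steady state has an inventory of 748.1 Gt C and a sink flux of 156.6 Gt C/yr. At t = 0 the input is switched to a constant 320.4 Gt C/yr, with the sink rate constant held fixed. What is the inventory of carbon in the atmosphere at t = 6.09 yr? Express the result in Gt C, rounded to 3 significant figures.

Residence time τ = M₀/F₀ = 4.777 yr. The eventual steady state is M_∞ = M₀·(F₁/F₀) = 748.1 × 320.4/156.6 = 1530.6 Gt C.
The anomaly ΔM(t) = M(t) − M_∞ decays as ΔM₀·e^(−t/τ) with ΔM₀ = 748.1 − 1530.6 = −782.5 Gt C.
At t = 6.09 yr, e^(−t/τ) = e^(−1.275) = 0.2795, so ΔM = −218.7 Gt C and M = 1530.6 − 218.7 = 1311.9 Gt C.

1310 Gt C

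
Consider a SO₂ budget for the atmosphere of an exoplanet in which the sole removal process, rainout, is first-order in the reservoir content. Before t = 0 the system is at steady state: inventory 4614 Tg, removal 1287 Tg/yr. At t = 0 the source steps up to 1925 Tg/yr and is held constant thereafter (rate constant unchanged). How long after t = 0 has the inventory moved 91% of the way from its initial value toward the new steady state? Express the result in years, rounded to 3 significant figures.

8.63 yr

τ = M₀/F₀ = 4614/1287 = 3.585 yr.
The remaining gap fraction is e^(−t/τ); 91% covered ⇒ e^(−t/τ) = 0.0900.
t = −τ ln(0.0900) = 3.585 × 2.408 = 8.633 yr.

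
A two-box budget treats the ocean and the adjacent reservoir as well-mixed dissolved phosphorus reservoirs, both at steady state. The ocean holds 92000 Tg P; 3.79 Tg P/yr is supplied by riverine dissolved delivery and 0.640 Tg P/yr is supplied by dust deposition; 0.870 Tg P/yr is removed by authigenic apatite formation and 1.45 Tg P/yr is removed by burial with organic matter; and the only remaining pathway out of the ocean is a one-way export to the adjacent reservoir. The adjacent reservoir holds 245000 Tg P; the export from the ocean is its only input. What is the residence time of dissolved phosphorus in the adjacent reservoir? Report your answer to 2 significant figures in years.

Balance the ocean: ΣF_in = 3.79 + 0.640 = 4.4300 Tg P/yr.
Export to the adjacent reservoir = ΣF_in − (0.870 + 1.45) = 2.1100 Tg P/yr.
At steady state the output of the adjacent reservoir equals its input, 2.1100 Tg P/yr.
τ = M / F = 245000 / 2.1100 = 116100 yr.

120000 yr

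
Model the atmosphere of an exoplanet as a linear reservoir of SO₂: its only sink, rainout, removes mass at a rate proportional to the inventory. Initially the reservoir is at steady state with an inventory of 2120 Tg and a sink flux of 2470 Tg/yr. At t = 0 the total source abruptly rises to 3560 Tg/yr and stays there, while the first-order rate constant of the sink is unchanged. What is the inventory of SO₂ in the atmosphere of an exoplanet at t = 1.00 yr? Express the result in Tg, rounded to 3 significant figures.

τ = M₀/F₀ = 2120/2470 = 0.8583 yr; rate constant k = 1/τ.
New steady state M_∞ = F₁/k = F₁·τ = 3560 × 0.8583 = 3055.5 Tg.
M(t) = M_∞ + (M₀ − M_∞)·e^(−t/τ); t/τ = 1.00/0.8583 = 1.165, so e^(−t/τ) = 0.3119.
M(t) = 3055.5 − 935.5 × 0.3119 = 2763.8 Tg.

2760 Tg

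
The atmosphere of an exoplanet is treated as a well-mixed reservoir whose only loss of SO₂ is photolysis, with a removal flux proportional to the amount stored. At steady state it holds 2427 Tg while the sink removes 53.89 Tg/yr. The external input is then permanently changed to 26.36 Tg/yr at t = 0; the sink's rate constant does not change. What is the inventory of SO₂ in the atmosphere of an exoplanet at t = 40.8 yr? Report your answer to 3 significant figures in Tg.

1690 Tg

The sink rate constant is k = F₀/M₀ = 53.89/2427 = 0.02220 yr⁻¹.
Solving dM/dt = F₁ − kM with M(0) = M₀ gives M(t) = F₁/k + (M₀ − F₁/k)·e^(−kt).
F₁/k = 26.36/0.02220 = 1187.2 Tg; kt = 0.02220 × 40.8 = 0.9059, e^(−kt) = 0.4042.
M(40.8) = 1187.2 + (2427 − 1187.2) × 0.4042 = 1187.2 + 501.1 = 1688.3 Tg.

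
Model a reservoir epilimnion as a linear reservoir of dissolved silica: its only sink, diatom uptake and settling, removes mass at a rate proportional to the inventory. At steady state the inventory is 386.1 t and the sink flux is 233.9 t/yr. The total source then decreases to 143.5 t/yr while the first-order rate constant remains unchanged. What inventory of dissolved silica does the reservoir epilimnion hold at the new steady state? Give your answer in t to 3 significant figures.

237 t

Rate constant k = F/M = 233.9 / 386.1 = 0.6058 yr⁻¹.
At the new steady state, source = k·M_new ⇒ M_new = 143.5 / 0.6058 = 236.9 t.
(Equivalently M_new = M × F_new/F_old = 386.1 × 143.5/233.9.)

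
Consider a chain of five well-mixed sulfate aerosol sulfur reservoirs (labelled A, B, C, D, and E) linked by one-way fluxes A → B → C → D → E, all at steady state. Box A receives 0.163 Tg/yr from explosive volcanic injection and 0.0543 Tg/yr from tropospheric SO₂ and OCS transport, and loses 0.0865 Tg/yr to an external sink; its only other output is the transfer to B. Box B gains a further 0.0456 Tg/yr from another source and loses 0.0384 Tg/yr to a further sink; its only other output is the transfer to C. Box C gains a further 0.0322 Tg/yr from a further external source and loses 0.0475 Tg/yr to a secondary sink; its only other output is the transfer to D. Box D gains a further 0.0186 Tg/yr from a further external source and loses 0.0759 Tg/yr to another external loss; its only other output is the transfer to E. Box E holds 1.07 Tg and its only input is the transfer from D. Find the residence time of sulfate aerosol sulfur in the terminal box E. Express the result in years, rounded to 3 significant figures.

16.4 yr

Box A: F(A→B) = (0.163 + 0.0543) − 0.0865 = 0.13080 Tg/yr.
Box B: F(B→C) = (0.13080 + 0.0456) − 0.0384 = 0.13800 Tg/yr.
Box C: F(C→D) = (0.13800 + 0.0322) − 0.0475 = 0.12270 Tg/yr.
Box D: F(D→E) = (0.12270 + 0.0186) − 0.0759 = 0.065400 Tg/yr.
Box E throughput = its input = 0.065400 Tg/yr; τ = 1.07 / 0.065400 = 16.36 yr.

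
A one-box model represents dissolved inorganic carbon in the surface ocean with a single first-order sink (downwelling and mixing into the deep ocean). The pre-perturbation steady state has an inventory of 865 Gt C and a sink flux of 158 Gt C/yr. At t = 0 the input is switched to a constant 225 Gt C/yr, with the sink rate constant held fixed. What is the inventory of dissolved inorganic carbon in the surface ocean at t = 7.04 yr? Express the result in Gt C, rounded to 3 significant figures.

Residence time τ = M₀/F₀ = 5.475 yr. The eventual steady state is M_∞ = M₀·(F₁/F₀) = 865 × 225/158 = 1231.8 Gt C.
The anomaly ΔM(t) = M(t) − M_∞ decays as ΔM₀·e^(−t/τ) with ΔM₀ = 865 − 1231.8 = −366.8 Gt C.
At t = 7.04 yr, e^(−t/τ) = e^(−1.286) = 0.2764, so ΔM = −101.4 Gt C and M = 1231.8 − 101.4 = 1130.4 Gt C.

1130 Gt C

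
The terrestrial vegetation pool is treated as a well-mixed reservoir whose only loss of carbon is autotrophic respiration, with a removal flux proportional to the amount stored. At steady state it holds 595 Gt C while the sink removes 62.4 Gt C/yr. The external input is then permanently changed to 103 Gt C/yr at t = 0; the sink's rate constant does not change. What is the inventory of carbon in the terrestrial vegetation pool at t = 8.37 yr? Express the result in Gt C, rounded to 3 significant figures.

Residence time τ = M₀/F₀ = 9.535 yr. The eventual steady state is M_∞ = M₀·(F₁/F₀) = 595 × 103/62.4 = 982.13 Gt C.
The anomaly ΔM(t) = M(t) − M_∞ decays as ΔM₀·e^(−t/τ) with ΔM₀ = 595 − 982.13 = −387.1 Gt C.
At t = 8.37 yr, e^(−t/τ) = e^(−0.8778) = 0.4157, so ΔM = −160.9 Gt C and M = 982.13 − 160.9 = 821.20 Gt C.

821 Gt C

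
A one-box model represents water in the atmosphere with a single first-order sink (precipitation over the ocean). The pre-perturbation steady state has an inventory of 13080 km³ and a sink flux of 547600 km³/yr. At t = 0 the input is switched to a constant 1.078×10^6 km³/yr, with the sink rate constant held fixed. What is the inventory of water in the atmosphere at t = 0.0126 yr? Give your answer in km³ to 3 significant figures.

18300 km³

The sink rate constant is k = F₀/M₀ = 547600/13080 = 41.87 yr⁻¹.
Solving dM/dt = F₁ − kM with M(0) = M₀ gives M(t) = F₁/k + (M₀ − F₁/k)·e^(−kt).
F₁/k = 1.078×10^6/41.87 = 25749 km³; kt = 41.87 × 0.0126 = 0.5275, e^(−kt) = 0.5901.
M(0.0126) = 25749 + (13080 − 25749) × 0.5901 = 25749 − 7476 = 18273 km³.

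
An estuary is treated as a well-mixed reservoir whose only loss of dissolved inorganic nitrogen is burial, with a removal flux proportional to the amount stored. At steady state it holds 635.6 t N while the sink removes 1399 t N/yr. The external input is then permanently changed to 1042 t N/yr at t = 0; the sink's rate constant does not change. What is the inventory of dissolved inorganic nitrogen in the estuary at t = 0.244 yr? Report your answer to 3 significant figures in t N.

568 t N

Residence time τ = M₀/F₀ = 0.4543 yr. The eventual steady state is M_∞ = M₀·(F₁/F₀) = 635.6 × 1042/1399 = 473.41 t N.
The anomaly ΔM(t) = M(t) − M_∞ decays as ΔM₀·e^(−t/τ) with ΔM₀ = 635.6 − 473.41 = 162.2 t N.
At t = 0.244 yr, e^(−t/τ) = e^(−0.5371) = 0.5845, so ΔM = 94.80 t N and M = 473.41 + 94.80 = 568.20 t N.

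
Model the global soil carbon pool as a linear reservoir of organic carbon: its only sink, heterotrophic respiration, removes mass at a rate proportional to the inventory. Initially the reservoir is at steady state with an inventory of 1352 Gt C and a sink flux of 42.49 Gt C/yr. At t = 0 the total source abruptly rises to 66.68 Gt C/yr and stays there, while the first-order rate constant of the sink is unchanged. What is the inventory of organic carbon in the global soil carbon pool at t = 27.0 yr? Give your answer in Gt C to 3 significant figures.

1790 Gt C

The sink rate constant is k = F₀/M₀ = 42.49/1352 = 0.03143 yr⁻¹.
Solving dM/dt = F₁ − kM with M(0) = M₀ gives M(t) = F₁/k + (M₀ − F₁/k)·e^(−kt).
F₁/k = 66.68/0.03143 = 2121.7 Gt C; kt = 0.03143 × 27.0 = 0.8485, e^(−kt) = 0.4280.
M(27.0) = 2121.7 + (1352 − 2121.7) × 0.4280 = 2121.7 − 329.5 = 1792.2 Gt C.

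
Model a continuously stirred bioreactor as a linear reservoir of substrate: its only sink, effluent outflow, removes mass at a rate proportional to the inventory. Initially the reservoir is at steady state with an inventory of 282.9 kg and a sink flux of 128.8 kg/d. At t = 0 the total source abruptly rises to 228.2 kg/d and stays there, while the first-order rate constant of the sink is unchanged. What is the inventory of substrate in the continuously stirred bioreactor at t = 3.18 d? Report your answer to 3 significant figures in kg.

The sink rate constant is k = F₀/M₀ = 128.8/282.9 = 0.4553 d⁻¹.
Solving dM/dt = F₁ − kM with M(0) = M₀ gives M(t) = F₁/k + (M₀ − F₁/k)·e^(−kt).
F₁/k = 228.2/0.4553 = 501.22 kg; kt = 0.4553 × 3.18 = 1.448, e^(−kt) = 0.2351.
M(3.18) = 501.22 + (282.9 − 501.22) × 0.2351 = 501.22 − 51.33 = 449.90 kg.

450 kg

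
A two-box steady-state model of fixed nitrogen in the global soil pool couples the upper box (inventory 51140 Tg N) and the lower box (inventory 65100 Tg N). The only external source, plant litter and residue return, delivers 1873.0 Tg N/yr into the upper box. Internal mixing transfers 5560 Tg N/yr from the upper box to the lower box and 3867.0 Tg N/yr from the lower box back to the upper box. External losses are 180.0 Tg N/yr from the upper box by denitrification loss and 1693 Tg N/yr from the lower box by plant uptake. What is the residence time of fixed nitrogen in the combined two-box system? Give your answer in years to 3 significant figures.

For the system as a whole, the A↔B exchange is internal and contributes nothing to the throughput; only the external sinks remove mass.
M_total = 51140 + 65100 = 116240 Tg N.
ΣF_external_out = 180.0 + 1693 = 1873.0 Tg N/yr.
τ = M_total / ΣF_ext = 116240 / 1873.0 = 62.06 yr.

62.1 yr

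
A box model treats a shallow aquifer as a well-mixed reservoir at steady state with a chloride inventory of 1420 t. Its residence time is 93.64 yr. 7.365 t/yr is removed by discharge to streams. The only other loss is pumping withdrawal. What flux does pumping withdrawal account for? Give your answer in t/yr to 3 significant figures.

7.80 t/yr

Total removal F = M/τ = 1420 / 93.64 = 15.16 t/yr.
Pumping withdrawal = F − (7.365) = 15.16 − 7.365 = 7.799 t/yr.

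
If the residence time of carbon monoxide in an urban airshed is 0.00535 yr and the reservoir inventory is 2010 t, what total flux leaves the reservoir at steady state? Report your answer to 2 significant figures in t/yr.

F = M / τ = 2010 / 0.00535 = 375700 t/yr.

380000 t/yr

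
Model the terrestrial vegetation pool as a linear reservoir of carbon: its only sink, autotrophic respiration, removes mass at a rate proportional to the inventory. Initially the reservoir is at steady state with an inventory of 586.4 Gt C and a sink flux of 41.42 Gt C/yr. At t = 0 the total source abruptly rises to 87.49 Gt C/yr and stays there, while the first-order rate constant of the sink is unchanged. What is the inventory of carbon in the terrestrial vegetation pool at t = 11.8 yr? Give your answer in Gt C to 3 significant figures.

955 Gt C

Residence time τ = M₀/F₀ = 14.16 yr. The eventual steady state is M_∞ = M₀·(F₁/F₀) = 586.4 × 87.49/41.42 = 1238.6 Gt C.
The anomaly ΔM(t) = M(t) − M_∞ decays as ΔM₀·e^(−t/τ) with ΔM₀ = 586.4 − 1238.6 = −652.2 Gt C.
At t = 11.8 yr, e^(−t/τ) = e^(−0.8335) = 0.4345, so ΔM = −283.4 Gt C and M = 1238.6 − 283.4 = 955.22 Gt C.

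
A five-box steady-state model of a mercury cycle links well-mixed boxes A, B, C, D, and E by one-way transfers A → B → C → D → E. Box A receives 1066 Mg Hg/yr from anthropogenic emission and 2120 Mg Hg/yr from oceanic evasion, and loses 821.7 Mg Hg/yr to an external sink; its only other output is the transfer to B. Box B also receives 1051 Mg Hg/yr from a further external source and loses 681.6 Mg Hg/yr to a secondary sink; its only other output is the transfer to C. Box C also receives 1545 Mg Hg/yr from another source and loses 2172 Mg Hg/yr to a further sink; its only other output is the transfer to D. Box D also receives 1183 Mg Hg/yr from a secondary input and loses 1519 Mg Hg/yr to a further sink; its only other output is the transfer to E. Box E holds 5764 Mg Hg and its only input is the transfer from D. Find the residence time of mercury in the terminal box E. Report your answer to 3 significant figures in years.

Box A: F(A→B) = (1066 + 2120) − 821.7 = 2364.3 Mg Hg/yr.
Box B: F(B→C) = (2364.3 + 1051) − 681.6 = 2733.7 Mg Hg/yr.
Box C: F(C→D) = (2733.7 + 1545) − 2172 = 2106.7 Mg Hg/yr.
Box D: F(D→E) = (2106.7 + 1183) − 1519 = 1770.7 Mg Hg/yr.
Box E throughput = its input = 1770.7 Mg Hg/yr; τ = 5764 / 1770.7 = 3.255 yr.

3.26 yr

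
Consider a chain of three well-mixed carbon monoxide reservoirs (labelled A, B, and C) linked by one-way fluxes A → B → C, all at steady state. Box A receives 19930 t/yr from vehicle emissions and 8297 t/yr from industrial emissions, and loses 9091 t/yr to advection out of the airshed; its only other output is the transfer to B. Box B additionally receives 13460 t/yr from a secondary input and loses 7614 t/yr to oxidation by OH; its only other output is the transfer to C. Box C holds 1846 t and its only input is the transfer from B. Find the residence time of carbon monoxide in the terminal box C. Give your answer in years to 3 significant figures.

Box A: F(A→B) = (19930 + 8297) − 9091 = 19136 t/yr.
Box B: F(B→C) = (19136 + 13460) − 7614 = 24982 t/yr.
Box C throughput = its input = 24982 t/yr; τ = 1846 / 24982 = 0.07389 yr.

0.0739 yr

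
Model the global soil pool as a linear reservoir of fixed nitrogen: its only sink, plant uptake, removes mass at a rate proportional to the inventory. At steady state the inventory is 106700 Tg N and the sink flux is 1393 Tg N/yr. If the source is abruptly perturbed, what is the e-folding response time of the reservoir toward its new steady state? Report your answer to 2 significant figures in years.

77 yr

For a linear reservoir the response time equals the residence time τ = M/F.
τ = 106700 / 1393 = 76.60 yr.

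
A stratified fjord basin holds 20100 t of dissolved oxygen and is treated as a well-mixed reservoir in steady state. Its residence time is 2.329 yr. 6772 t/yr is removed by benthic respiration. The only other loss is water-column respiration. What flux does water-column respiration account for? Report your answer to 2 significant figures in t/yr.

1900 t/yr

Total removal F = M/τ = 20100 / 2.329 = 8630 t/yr.
Water-column respiration = F − (6772) = 8630 − 6772 = 1858 t/yr.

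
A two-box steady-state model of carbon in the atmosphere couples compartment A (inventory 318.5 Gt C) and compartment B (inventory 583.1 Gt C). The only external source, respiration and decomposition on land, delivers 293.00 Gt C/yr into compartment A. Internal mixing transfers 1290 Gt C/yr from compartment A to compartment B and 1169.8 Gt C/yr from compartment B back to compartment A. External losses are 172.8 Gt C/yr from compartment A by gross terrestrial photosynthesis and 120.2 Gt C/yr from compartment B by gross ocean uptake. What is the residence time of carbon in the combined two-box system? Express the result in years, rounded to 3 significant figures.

3.08 yr

For the system as a whole, the A↔B exchange is internal and contributes nothing to the throughput; only the external sinks remove mass.
M_total = 318.5 + 583.1 = 901.60 Gt C.
ΣF_external_out = 172.8 + 120.2 = 293.00 Gt C/yr.
τ = M_total / ΣF_ext = 901.60 / 293.00 = 3.077 yr.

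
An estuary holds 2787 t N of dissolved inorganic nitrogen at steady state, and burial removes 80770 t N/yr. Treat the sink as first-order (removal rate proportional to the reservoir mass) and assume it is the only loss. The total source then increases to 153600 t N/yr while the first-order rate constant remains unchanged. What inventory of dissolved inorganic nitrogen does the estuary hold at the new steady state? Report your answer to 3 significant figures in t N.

5300 t N

Rate constant k = F/M = 80770 / 2787 = 28.98 yr⁻¹.
At the new steady state, source = k·M_new ⇒ M_new = 153600 / 28.98 = 5300 t N.
(Equivalently M_new = M × F_new/F_old = 2787 × 153600/80770.)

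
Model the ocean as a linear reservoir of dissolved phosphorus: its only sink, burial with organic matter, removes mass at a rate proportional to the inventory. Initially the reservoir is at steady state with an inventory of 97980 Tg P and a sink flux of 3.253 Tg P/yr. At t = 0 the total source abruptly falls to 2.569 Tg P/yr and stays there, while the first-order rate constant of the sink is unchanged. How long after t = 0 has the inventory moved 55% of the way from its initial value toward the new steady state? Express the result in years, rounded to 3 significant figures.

24100 yr

τ = M₀/F₀ = 97980/3.253 = 30120 yr.
The remaining gap fraction is e^(−t/τ); 55% covered ⇒ e^(−t/τ) = 0.450.
t = −τ ln(0.450) = 30120 × 0.7985 = 24050 yr.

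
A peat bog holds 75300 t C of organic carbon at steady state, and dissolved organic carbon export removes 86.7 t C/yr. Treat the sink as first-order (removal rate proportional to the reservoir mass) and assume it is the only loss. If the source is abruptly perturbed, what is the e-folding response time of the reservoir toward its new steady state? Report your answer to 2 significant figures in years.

870 yr

For a linear reservoir the response time equals the residence time τ = M/F.
τ = 75300 / 86.7 = 868.5 yr.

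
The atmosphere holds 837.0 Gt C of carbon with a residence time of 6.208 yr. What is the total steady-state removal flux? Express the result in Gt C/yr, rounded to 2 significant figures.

130 Gt C/yr

F = M / τ = 837.0 / 6.208 = 134.8 Gt C/yr.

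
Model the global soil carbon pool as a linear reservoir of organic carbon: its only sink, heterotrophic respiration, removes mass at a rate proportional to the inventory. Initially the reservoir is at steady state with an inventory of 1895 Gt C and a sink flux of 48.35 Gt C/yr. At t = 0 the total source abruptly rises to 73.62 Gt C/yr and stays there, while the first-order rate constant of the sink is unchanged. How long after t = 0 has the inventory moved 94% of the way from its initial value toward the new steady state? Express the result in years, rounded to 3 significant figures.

τ = M₀/F₀ = 1895/48.35 = 39.19 yr.
The remaining gap fraction is e^(−t/τ); 94% covered ⇒ e^(−t/τ) = 0.0600.
t = −τ ln(0.0600) = 39.19 × 2.813 = 110.3 yr.

110 yr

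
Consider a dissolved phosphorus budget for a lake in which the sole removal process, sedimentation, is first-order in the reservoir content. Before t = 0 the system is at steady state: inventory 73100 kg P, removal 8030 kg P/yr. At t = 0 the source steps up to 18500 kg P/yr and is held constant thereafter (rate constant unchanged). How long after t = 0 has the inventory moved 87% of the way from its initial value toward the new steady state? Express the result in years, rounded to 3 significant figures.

18.6 yr

τ = M₀/F₀ = 73100/8030 = 9.103 yr.
The remaining gap fraction is e^(−t/τ); 87% covered ⇒ e^(−t/τ) = 0.130.
t = −τ ln(0.130) = 9.103 × 2.040 = 18.57 yr.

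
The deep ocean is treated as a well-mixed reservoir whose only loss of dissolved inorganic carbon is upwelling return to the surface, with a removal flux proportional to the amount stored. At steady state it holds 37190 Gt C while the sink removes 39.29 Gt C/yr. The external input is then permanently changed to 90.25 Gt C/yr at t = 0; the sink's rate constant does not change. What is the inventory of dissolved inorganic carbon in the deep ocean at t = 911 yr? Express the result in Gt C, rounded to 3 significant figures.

Residence time τ = M₀/F₀ = 946.6 yr. The eventual steady state is M_∞ = M₀·(F₁/F₀) = 37190 × 90.25/39.29 = 85426 Gt C.
The anomaly ΔM(t) = M(t) − M_∞ decays as ΔM₀·e^(−t/τ) with ΔM₀ = 37190 − 85426 = −48240 Gt C.
At t = 911 yr, e^(−t/τ) = e^(−0.9624) = 0.3820, so ΔM = −18420 Gt C and M = 85426 − 18420 = 67002 Gt C.

67000 Gt C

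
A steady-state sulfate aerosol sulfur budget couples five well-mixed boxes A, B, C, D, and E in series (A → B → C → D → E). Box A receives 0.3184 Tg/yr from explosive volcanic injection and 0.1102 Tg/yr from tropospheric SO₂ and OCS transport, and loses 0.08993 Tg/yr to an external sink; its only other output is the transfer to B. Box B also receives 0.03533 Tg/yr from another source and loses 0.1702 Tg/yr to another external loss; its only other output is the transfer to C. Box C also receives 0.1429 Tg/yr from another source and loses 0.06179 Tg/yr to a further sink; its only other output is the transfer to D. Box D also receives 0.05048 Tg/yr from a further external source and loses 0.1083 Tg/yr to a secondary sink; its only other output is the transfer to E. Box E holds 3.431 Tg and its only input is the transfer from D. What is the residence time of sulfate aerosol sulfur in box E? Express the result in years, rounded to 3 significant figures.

15.1 yr

Box A: F(A→B) = (0.3184 + 0.1102) − 0.08993 = 0.33867 Tg/yr.
Box B: F(B→C) = (0.33867 + 0.03533) − 0.1702 = 0.20380 Tg/yr.
Box C: F(C→D) = (0.20380 + 0.1429) − 0.06179 = 0.28491 Tg/yr.
Box D: F(D→E) = (0.28491 + 0.05048) − 0.1083 = 0.22709 Tg/yr.
Box E throughput = its input = 0.22709 Tg/yr; τ = 3.431 / 0.22709 = 15.11 yr.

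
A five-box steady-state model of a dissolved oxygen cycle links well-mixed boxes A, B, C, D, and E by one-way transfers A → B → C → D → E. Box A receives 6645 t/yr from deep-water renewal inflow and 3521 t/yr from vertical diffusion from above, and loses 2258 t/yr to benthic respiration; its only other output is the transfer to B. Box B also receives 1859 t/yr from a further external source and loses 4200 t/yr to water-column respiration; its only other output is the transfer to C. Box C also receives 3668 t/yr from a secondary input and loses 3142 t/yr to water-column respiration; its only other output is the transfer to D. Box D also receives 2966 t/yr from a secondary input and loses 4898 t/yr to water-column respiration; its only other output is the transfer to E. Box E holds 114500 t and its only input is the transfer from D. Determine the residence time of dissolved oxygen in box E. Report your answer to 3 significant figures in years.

27.5 yr

Box A: F(A→B) = (6645 + 3521) − 2258 = 7908.0 t/yr.
Box B: F(B→C) = (7908.0 + 1859) − 4200 = 5567.0 t/yr.
Box C: F(C→D) = (5567.0 + 3668) − 3142 = 6093.0 t/yr.
Box D: F(D→E) = (6093.0 + 2966) − 4898 = 4161.0 t/yr.
Box E throughput = its input = 4161.0 t/yr; τ = 114500 / 4161.0 = 27.52 yr.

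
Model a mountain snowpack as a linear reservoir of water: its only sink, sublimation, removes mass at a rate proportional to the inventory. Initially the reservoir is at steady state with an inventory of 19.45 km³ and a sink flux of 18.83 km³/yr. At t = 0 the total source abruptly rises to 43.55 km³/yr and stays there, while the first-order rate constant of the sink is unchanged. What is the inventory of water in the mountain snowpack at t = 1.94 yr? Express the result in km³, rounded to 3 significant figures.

τ = M₀/F₀ = 19.45/18.83 = 1.033 yr; rate constant k = 1/τ.
New steady state M_∞ = F₁/k = F₁·τ = 43.55 × 1.033 = 44.984 km³.
M(t) = M_∞ + (M₀ − M_∞)·e^(−t/τ); t/τ = 1.94/1.033 = 1.878, so e^(−t/τ) = 0.1529.
M(t) = 44.984 − 25.53 × 0.1529 = 41.081 km³.

41.1 km³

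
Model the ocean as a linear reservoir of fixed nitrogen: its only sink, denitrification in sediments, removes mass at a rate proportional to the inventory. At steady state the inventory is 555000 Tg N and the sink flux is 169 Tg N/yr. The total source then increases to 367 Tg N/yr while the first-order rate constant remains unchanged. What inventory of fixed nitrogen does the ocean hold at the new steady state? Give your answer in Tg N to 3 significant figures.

Rate constant k = F/M = 169 / 555000 = 0.0003045 yr⁻¹.
At the new steady state, source = k·M_new ⇒ M_new = 367 / 0.0003045 = 1.205×10^6 Tg N.
(Equivalently M_new = M × F_new/F_old = 555000 × 367/169.)

1.21×10^6 Tg N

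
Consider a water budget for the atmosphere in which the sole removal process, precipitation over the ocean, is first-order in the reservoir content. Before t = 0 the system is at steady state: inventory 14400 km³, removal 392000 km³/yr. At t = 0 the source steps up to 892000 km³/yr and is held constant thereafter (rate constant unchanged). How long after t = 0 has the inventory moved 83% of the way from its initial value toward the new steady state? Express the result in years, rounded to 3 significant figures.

τ = M₀/F₀ = 14400/392000 = 0.03673 yr.
The remaining gap fraction is e^(−t/τ); 83% covered ⇒ e^(−t/τ) = 0.170.
t = −τ ln(0.170) = 0.03673 × 1.772 = 0.06509 yr.

0.0651 yr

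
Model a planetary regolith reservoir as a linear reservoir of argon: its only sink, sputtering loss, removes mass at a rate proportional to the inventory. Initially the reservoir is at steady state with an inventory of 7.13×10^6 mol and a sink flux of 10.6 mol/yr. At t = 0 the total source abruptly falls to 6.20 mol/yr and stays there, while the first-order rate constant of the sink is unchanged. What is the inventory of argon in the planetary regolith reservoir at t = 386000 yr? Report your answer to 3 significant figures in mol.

The sink rate constant is k = F₀/M₀ = 10.6/7.13×10^6 = 1.487×10^-6 yr⁻¹.
Solving dM/dt = F₁ − kM with M(0) = M₀ gives M(t) = F₁/k + (M₀ − F₁/k)·e^(−kt).
F₁/k = 6.20/1.487×10^-6 = 4.1704×10^6 mol; kt = 1.487×10^-6 × 386000 = 0.5739, e^(−kt) = 0.5633.
M(386000) = 4.1704×10^6 + (7.13×10^6 − 4.1704×10^6) × 0.5633 = 4.1704×10^6 + 1.667×10^6 = 5.8377×10^6 mol.

5.84×10^6 mol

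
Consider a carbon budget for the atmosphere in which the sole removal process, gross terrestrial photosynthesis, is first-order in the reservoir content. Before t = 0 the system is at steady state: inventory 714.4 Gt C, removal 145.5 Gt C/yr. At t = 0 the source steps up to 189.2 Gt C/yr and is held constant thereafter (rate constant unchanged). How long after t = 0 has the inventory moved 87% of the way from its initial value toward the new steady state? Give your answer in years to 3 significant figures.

τ = M₀/F₀ = 714.4/145.5 = 4.910 yr.
The remaining gap fraction is e^(−t/τ); 87% covered ⇒ e^(−t/τ) = 0.130.
t = −τ ln(0.130) = 4.910 × 2.040 = 10.02 yr.

10.0 yr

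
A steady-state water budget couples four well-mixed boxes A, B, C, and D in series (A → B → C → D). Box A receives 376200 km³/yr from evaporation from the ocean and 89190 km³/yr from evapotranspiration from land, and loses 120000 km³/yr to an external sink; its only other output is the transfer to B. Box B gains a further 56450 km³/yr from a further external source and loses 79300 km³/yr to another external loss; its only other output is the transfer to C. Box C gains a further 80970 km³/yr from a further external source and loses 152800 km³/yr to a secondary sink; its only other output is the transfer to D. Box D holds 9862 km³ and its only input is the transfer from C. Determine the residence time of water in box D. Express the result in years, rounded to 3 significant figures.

0.0393 yr

Box A: F(A→B) = (376200 + 89190) − 120000 = 345390 km³/yr.
Box B: F(B→C) = (345390 + 56450) − 79300 = 322540 km³/yr.
Box C: F(C→D) = (322540 + 80970) − 152800 = 250710 km³/yr.
Box D throughput = its input = 250710 km³/yr; τ = 9862 / 250710 = 0.03934 yr.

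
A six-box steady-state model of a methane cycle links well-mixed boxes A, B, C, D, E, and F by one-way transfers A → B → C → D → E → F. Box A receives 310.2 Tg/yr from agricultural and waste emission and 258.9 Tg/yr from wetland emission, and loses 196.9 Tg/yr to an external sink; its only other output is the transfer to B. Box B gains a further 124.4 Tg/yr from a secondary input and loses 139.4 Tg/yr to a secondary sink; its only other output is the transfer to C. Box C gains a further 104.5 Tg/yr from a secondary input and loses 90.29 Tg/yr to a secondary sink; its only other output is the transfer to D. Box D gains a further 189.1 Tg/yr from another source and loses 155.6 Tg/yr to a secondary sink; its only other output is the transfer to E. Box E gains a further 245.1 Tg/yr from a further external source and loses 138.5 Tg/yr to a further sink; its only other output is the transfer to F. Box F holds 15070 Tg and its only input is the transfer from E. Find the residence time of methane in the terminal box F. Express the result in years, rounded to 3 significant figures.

Box A: F(A→B) = (310.2 + 258.9) − 196.9 = 372.20 Tg/yr.
Box B: F(B→C) = (372.20 + 124.4) − 139.4 = 357.20 Tg/yr.
Box C: F(C→D) = (357.20 + 104.5) − 90.29 = 371.41 Tg/yr.
Box D: F(D→E) = (371.41 + 189.1) − 155.6 = 404.91 Tg/yr.
Box E: F(E→F) = (404.91 + 245.1) − 138.5 = 511.51 Tg/yr.
Box F throughput = its input = 511.51 Tg/yr; τ = 15070 / 511.51 = 29.46 yr.

29.5 yr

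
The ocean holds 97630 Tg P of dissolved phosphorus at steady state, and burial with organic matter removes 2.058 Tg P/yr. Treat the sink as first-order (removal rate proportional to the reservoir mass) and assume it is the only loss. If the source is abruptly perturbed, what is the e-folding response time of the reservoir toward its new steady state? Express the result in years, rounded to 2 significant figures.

47000 yr

For a linear reservoir the response time equals the residence time τ = M/F.
τ = 97630 / 2.058 = 47440 yr.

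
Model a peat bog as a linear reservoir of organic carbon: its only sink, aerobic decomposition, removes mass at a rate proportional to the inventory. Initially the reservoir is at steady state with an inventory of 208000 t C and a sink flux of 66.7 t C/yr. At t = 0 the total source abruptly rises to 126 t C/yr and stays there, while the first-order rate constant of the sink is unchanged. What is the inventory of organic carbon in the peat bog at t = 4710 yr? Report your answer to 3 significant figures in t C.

352000 t C

The sink rate constant is k = F₀/M₀ = 66.7/208000 = 0.0003207 yr⁻¹.
Solving dM/dt = F₁ − kM with M(0) = M₀ gives M(t) = F₁/k + (M₀ − F₁/k)·e^(−kt).
F₁/k = 126/0.0003207 = 392920 t C; kt = 0.0003207 × 4710 = 1.510, e^(−kt) = 0.2208.
M(4710) = 392920 + (208000 − 392920) × 0.2208 = 392920 − 40840 = 352090 t C.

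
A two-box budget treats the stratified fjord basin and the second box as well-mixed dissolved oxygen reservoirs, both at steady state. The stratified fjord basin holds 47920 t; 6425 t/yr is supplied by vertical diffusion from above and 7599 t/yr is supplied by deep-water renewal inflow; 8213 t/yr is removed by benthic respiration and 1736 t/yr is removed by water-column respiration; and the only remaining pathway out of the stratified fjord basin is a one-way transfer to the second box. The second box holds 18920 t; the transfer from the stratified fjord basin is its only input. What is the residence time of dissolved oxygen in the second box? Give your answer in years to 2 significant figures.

Balance the stratified fjord basin: ΣF_in = 6425 + 7599 = 14024 t/yr.
Transfer to the second box = ΣF_in − (8213 + 1736) = 4075.0 t/yr.
At steady state the output of the second box equals its input, 4075.0 t/yr.
τ = M / F = 18920 / 4075.0 = 4.643 yr.

4.6 yr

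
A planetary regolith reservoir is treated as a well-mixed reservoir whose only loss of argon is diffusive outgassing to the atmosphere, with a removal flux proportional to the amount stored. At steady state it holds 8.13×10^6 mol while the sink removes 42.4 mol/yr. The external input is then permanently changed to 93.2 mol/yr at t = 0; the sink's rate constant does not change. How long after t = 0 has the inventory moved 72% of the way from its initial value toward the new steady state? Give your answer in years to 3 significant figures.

τ = M₀/F₀ = 8.13×10^6/42.4 = 191700 yr.
The remaining gap fraction is e^(−t/τ); 72% covered ⇒ e^(−t/τ) = 0.280.
t = −τ ln(0.280) = 191700 × 1.273 = 244100 yr.

244000 yr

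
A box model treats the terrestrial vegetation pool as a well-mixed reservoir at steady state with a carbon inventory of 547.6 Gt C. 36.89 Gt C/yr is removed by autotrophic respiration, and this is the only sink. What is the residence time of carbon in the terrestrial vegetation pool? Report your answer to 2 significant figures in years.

15 yr

τ = M / F = 547.6 / 36.89 = 14.84 yr.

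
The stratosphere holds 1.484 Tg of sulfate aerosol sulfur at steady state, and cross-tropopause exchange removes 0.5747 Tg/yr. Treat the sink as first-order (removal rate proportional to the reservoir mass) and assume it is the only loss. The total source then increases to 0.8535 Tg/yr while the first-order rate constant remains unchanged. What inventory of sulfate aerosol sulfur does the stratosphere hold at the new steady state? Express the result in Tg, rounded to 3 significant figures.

2.20 Tg

Rate constant k = F/M = 0.5747 / 1.484 = 0.3873 yr⁻¹.
At the new steady state, source = k·M_new ⇒ M_new = 0.8535 / 0.3873 = 2.204 Tg.
(Equivalently M_new = M × F_new/F_old = 1.484 × 0.8535/0.5747.)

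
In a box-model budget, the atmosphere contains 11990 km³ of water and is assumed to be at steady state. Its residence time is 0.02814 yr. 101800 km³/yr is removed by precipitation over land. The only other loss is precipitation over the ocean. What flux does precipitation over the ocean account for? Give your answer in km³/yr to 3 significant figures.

324000 km³/yr

Total removal F = M/τ = 11990 / 0.02814 = 426100 km³/yr.
Precipitation over the ocean = F − (101800) = 426100 − 101800 = 324300 km³/yr.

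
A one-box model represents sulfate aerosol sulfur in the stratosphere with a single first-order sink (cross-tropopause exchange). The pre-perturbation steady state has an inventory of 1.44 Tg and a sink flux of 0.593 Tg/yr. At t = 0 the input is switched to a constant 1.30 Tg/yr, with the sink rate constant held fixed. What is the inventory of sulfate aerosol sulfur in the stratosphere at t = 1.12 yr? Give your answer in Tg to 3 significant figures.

Residence time τ = M₀/F₀ = 2.428 yr. The eventual steady state is M_∞ = M₀·(F₁/F₀) = 1.44 × 1.30/0.593 = 3.1568 Tg.
The anomaly ΔM(t) = M(t) − M_∞ decays as ΔM₀·e^(−t/τ) with ΔM₀ = 1.44 − 3.1568 = −1.717 Tg.
At t = 1.12 yr, e^(−t/τ) = e^(−0.4612) = 0.6305, so ΔM = −1.082 Tg and M = 3.1568 − 1.082 = 2.0743 Tg.

2.07 Tg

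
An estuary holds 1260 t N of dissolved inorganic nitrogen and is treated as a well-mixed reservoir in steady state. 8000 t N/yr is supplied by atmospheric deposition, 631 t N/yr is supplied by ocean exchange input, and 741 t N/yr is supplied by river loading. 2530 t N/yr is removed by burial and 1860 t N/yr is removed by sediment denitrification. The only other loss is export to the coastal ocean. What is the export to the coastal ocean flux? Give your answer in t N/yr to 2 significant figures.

At steady state ΣF_in = ΣF_out.
ΣF_in = 8000 + 631 + 741 = 9372.0 t N/yr.
Export to the coastal ocean flux = ΣF_in − (2530 + 1860) = 9372.0 − 4390 = 4982 t N/yr.

5000 t N/yr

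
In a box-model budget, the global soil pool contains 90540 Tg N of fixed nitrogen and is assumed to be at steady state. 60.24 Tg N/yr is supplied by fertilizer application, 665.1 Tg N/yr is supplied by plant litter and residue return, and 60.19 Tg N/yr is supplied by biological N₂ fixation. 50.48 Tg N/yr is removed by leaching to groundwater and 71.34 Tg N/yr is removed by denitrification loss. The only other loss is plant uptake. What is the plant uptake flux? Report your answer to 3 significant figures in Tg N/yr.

At steady state ΣF_in = ΣF_out.
ΣF_in = 60.24 + 665.1 + 60.19 = 785.53 Tg N/yr.
Plant uptake flux = ΣF_in − (50.48 + 71.34) = 785.53 − 121.8 = 663.7 Tg N/yr.

664 Tg N/yr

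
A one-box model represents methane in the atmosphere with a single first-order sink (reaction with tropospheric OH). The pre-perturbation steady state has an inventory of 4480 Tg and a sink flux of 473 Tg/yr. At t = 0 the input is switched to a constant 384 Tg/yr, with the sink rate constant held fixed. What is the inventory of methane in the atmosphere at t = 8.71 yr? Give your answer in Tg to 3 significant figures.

The sink rate constant is k = F₀/M₀ = 473/4480 = 0.1056 yr⁻¹.
Solving dM/dt = F₁ − kM with M(0) = M₀ gives M(t) = F₁/k + (M₀ − F₁/k)·e^(−kt).
F₁/k = 384/0.1056 = 3637.0 Tg; kt = 0.1056 × 8.71 = 0.9196, e^(−kt) = 0.3987.
M(8.71) = 3637.0 + (4480 − 3637.0) × 0.3987 = 3637.0 + 336.1 = 3973.1 Tg.

3970 Tg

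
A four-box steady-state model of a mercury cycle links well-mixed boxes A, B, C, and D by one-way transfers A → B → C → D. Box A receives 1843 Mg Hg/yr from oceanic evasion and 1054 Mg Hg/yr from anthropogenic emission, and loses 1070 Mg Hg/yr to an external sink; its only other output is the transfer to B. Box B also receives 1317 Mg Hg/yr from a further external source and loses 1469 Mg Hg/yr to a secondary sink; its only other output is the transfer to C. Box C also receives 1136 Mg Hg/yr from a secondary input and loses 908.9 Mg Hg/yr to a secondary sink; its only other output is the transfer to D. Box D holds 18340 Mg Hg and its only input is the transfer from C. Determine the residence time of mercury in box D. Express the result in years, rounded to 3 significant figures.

9.64 yr

Box A: F(A→B) = (1843 + 1054) − 1070 = 1827.0 Mg Hg/yr.
Box B: F(B→C) = (1827.0 + 1317) − 1469 = 1675.0 Mg Hg/yr.
Box C: F(C→D) = (1675.0 + 1136) − 908.9 = 1902.1 Mg Hg/yr.
Box D throughput = its input = 1902.1 Mg Hg/yr; τ = 18340 / 1902.1 = 9.642 yr.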